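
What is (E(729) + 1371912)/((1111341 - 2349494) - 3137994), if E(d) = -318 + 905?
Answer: -1372499/4376147 ≈ -0.31363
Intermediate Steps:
E(d) = 587
(E(729) + 1371912)/((1111341 - 2349494) - 3137994) = (587 + 1371912)/((1111341 - 2349494) - 3137994) = 1372499/(-1238153 - 3137994) = 1372499/(-4376147) = 1372499*(-1/4376147) = -1372499/4376147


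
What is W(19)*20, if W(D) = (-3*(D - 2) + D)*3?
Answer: -1920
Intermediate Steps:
W(D) = 18 - 6*D (W(D) = (-3*(-2 + D) + D)*3 = ((6 - 3*D) + D)*3 = (6 - 2*D)*3 = 18 - 6*D)
W(19)*20 = (18 - 6*19)*20 = (18 - 114)*20 = -96*20 = -1920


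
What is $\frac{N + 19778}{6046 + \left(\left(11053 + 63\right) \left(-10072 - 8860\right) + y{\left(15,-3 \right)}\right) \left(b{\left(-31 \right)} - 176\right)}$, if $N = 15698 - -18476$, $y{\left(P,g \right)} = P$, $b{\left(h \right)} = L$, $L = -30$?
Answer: $\frac{13488}{10838078507} \approx 1.2445 \cdot 10^{-6}$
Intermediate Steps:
$b{\left(h \right)} = -30$
$N = 34174$ ($N = 15698 + 18476 = 34174$)
$\frac{N + 19778}{6046 + \left(\left(11053 + 63\right) \left(-10072 - 8860\right) + y{\left(15,-3 \right)}\right) \left(b{\left(-31 \right)} - 176\right)} = \frac{34174 + 19778}{6046 + \left(\left(11053 + 63\right) \left(-10072 - 8860\right) + 15\right) \left(-30 - 176\right)} = \frac{53952}{6046 + \left(11116 \left(-18932\right) + 15\right) \left(-206\right)} = \frac{53952}{6046 + \left(-210448112 + 15\right) \left(-206\right)} = \frac{53952}{6046 - -43352307982} = \frac{53952}{6046 + 43352307982} = \frac{53952}{43352314028} = 53952 \cdot \frac{1}{43352314028} = \frac{13488}{10838078507}$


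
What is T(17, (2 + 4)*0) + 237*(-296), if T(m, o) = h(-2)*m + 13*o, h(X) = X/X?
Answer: -70135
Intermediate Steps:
h(X) = 1
T(m, o) = m + 13*o (T(m, o) = 1*m + 13*o = m + 13*o)
T(17, (2 + 4)*0) + 237*(-296) = (17 + 13*((2 + 4)*0)) + 237*(-296) = (17 + 13*(6*0)) - 70152 = (17 + 13*0) - 70152 = (17 + 0) - 70152 = 17 - 70152 = -70135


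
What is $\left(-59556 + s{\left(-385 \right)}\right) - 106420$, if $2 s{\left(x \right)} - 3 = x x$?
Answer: $-91862$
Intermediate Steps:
$s{\left(x \right)} = \frac{3}{2} + \frac{x^{2}}{2}$ ($s{\left(x \right)} = \frac{3}{2} + \frac{x x}{2} = \frac{3}{2} + \frac{x^{2}}{2}$)
$\left(-59556 + s{\left(-385 \right)}\right) - 106420 = \left(-59556 + \left(\frac{3}{2} + \frac{\left(-385\right)^{2}}{2}\right)\right) - 106420 = \left(-59556 + \left(\frac{3}{2} + \frac{1}{2} \cdot 148225\right)\right) - 106420 = \left(-59556 + \left(\frac{3}{2} + \frac{148225}{2}\right)\right) - 106420 = \left(-59556 + 74114\right) - 106420 = 14558 - 106420 = -91862$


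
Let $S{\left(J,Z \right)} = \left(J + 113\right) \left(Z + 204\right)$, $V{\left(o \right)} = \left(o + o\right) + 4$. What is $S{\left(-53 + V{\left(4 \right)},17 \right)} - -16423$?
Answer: $32335$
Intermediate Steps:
$V{\left(o \right)} = 4 + 2 o$ ($V{\left(o \right)} = 2 o + 4 = 4 + 2 o$)
$S{\left(J,Z \right)} = \left(113 + J\right) \left(204 + Z\right)$
$S{\left(-53 + V{\left(4 \right)},17 \right)} - -16423 = \left(23052 + 113 \cdot 17 + 204 \left(-53 + \left(4 + 2 \cdot 4\right)\right) + \left(-53 + \left(4 + 2 \cdot 4\right)\right) 17\right) - -16423 = \left(23052 + 1921 + 204 \left(-53 + \left(4 + 8\right)\right) + \left(-53 + \left(4 + 8\right)\right) 17\right) + 16423 = \left(23052 + 1921 + 204 \left(-53 + 12\right) + \left(-53 + 12\right) 17\right) + 16423 = \left(23052 + 1921 + 204 \left(-41\right) - 697\right) + 16423 = \left(23052 + 1921 - 8364 - 697\right) + 16423 = 15912 + 16423 = 32335$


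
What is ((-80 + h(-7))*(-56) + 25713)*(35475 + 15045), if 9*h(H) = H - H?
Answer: 1525350360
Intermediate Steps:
h(H) = 0 (h(H) = (H - H)/9 = (⅑)*0 = 0)
((-80 + h(-7))*(-56) + 25713)*(35475 + 15045) = ((-80 + 0)*(-56) + 25713)*(35475 + 15045) = (-80*(-56) + 25713)*50520 = (4480 + 25713)*50520 = 30193*50520 = 1525350360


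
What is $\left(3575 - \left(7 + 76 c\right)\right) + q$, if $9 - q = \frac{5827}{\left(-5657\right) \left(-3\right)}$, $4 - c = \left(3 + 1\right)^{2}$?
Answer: $\frac{76176992}{16971} \approx 4488.7$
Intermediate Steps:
$c = -12$ ($c = 4 - \left(3 + 1\right)^{2} = 4 - 4^{2} = 4 - 16 = -12$)
$q = \frac{146912}{16971}$ ($q = 9 - \frac{5827}{\left(-5657\right) \left(-3\right)} = 9 - \frac{5827}{16971} = \frac{146912}{16971} \approx 8.6566$)
$\left(3575 - \left(7 + 76 c\right)\right) + q = \left(3575 - -905\right) + \frac{146912}{16971} = \left(3575 + \left(-7 + 912\right)\right) + \frac{146912}{16971} = \left(3575 + 905\right) + \frac{146912}{16971} = 4480 + \frac{146912}{16971} = \frac{76176992}{16971}$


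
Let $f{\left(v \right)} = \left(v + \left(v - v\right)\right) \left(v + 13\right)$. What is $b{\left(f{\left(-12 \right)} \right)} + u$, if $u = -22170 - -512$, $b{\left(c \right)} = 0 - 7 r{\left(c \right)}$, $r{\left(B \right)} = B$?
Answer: $-21574$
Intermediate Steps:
$f{\left(v \right)} = v \left(13 + v\right)$ ($f{\left(v \right)} = \left(v + 0\right) \left(13 + v\right) = v \left(13 + v\right)$)
$b{\left(c \right)} = - 7 c$ ($b{\left(c \right)} = 0 - 7 c = - 7 c$)
$u = -21658$ ($u = -22170 + 512 = -21658$)
$b{\left(f{\left(-12 \right)} \right)} + u = - 7 \left(- 12 \left(13 - 12\right)\right) - 21658 = - 7 \left(\left(-12\right) 1\right) - 21658 = \left(-7\right) \left(-12\right) - 21658 = 84 - 21658 = -21574$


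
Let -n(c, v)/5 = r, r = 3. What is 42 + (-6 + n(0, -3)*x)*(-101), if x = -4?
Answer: -5412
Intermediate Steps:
n(c, v) = -15 (n(c, v) = -5*3 = -15)
42 + (-6 + n(0, -3)*x)*(-101) = 42 + (-6 - 15*(-4))*(-101) = 42 + (-6 + 60)*(-101) = 42 + 54*(-101) = 42 - 5454 = -5412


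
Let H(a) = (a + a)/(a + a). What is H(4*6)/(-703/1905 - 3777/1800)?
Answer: -25400/62671 ≈ -0.40529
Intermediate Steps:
H(a) = 1 (H(a) = (2*a)/((2*a)) = (2*a)*(1/(2*a)) = 1)
H(4*6)/(-703/1905 - 3777/1800) = 1/(-703/1905 - 3777/1800) = 1/(-703*1/1905 - 3777*1/1800) = 1/(-703/1905 - 1259/600) = 1/(-62671/25400) = 1*(-25400/62671) = -25400/62671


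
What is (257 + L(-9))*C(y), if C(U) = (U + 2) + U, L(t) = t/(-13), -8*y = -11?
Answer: 31825/26 ≈ 1224.0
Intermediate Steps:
y = 11/8 (y = -1/8*(-11) = 11/8 ≈ 1.3750)
L(t) = -t/13 (L(t) = t*(-1/13) = -t/13)
C(U) = 2 + 2*U (C(U) = (2 + U) + U = 2 + 2*U)
(257 + L(-9))*C(y) = (257 - 1/13*(-9))*(2 + 2*(11/8)) = (257 + 9/13)*(2 + 11/4) = (3350/13)*(19/4) = 31825/26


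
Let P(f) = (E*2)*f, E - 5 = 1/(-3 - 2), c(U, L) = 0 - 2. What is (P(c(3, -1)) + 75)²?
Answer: 77841/25 ≈ 3113.6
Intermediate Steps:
c(U, L) = -2
E = 24/5 (E = 5 + 1/(-3 - 2) = 5 + 1/(-5) = 5 - ⅕ = 24/5 ≈ 4.8000)
P(f) = 48*f/5 (P(f) = ((24/5)*2)*f = 48*f/5)
(P(c(3, -1)) + 75)² = ((48/5)*(-2) + 75)² = (-96/5 + 75)² = (279/5)² = 77841/25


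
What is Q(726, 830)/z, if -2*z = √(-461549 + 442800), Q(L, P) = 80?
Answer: 160*I*√18749/18749 ≈ 1.1685*I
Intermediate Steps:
z = -I*√18749/2 (z = -√(-461549 + 442800)/2 = -I*√18749/2 ≈ -68.464*I)
Q(726, 830)/z = 80/((-I*√18749/2)) = 80*(2*I*√18749/18749) = 160*I*√18749/18749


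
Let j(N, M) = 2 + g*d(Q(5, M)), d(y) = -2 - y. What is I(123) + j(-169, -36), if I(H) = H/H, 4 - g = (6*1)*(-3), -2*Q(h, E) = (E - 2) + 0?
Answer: -459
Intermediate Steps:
Q(h, E) = 1 - E/2 (Q(h, E) = -((E - 2) + 0)/2 = -((-2 + E) + 0)/2 = -(-2 + E)/2 = 1 - E/2)
g = 22 (g = 4 - 6*1*(-3) = 4 - 6*(-3) = 4 - 1*(-18) = 4 + 18 = 22)
j(N, M) = -64 + 11*M (j(N, M) = 2 + 22*(-2 - (1 - M/2)) = 2 + 22*(-2 + (-1 + M/2)) = 2 + 22*(-3 + M/2) = 2 + (-66 + 11*M) = -64 + 11*M)
I(H) = 1
I(123) + j(-169, -36) = 1 + (-64 + 11*(-36)) = 1 + (-64 - 396) = 1 - 460 = -459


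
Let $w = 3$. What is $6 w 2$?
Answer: $36$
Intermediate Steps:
$6 w 2 = 6 \cdot 3 \cdot 2 = 18 \cdot 2 = 36$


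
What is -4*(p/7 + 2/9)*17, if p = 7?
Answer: -748/9 ≈ -83.111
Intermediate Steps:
-4*(p/7 + 2/9)*17 = -4*(7/7 + 2/9)*17 = -4*(7*(⅐) + 2*(⅑))*17 = -4*(1 + 2/9)*17 = -4*11/9*17 = -44/9*17 = -748/9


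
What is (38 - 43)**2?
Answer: 25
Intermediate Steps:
(38 - 43)**2 = (-5)**2 = 25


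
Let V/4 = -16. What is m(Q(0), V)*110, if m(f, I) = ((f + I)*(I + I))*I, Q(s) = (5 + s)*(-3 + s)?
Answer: -71188480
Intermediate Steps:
V = -64 (V = 4*(-16) = -64)
Q(s) = (-3 + s)*(5 + s)
m(f, I) = 2*I²*(I + f) (m(f, I) = ((I + f)*(2*I))*I = (2*I*(I + f))*I = 2*I²*(I + f))
m(Q(0), V)*110 = (2*(-64)²*(-64 + (-15 + 0² + 2*0)))*110 = (2*4096*(-64 + (-15 + 0 + 0)))*110 = (2*4096*(-64 - 15))*110 = (2*4096*(-79))*110 = -647168*110 = -71188480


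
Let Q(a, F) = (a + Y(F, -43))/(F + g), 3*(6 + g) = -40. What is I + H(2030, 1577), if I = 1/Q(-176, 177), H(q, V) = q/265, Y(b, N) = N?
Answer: 241673/34821 ≈ 6.9404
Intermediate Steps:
g = -58/3 (g = -6 + (⅓)*(-40) = -6 - 40/3 = -58/3 ≈ -19.333)
Q(a, F) = (-43 + a)/(-58/3 + F) (Q(a, F) = (a - 43)/(F - 58/3) = (-43 + a)/(-58/3 + F))
H(q, V) = q/265 (H(q, V) = q*(1/265) = q/265)
I = -473/657 (I = 1/(3*(-43 - 176)/(-58 + 3*177)) = 1/(3*(-219)/(-58 + 531)) = 1/(3*(-219)/473) = 1/(3*(1/473)*(-219)) = 1/(-657/473) = -473/657 ≈ -0.71994)
I + H(2030, 1577) = -473/657 + (1/265)*2030 = -473/657 + 406/53 = 241673/34821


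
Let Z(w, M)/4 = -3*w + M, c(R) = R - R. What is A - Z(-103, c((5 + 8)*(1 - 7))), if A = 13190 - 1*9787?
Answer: 2167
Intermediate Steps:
c(R) = 0
Z(w, M) = -12*w + 4*M (Z(w, M) = 4*(-3*w + M) = 4*(M - 3*w) = -12*w + 4*M)
A = 3403 (A = 13190 - 9787 = 3403)
A - Z(-103, c((5 + 8)*(1 - 7))) = 3403 - (-12*(-103) + 4*0) = 3403 - (1236 + 0) = 3403 - 1*1236 = 3403 - 1236 = 2167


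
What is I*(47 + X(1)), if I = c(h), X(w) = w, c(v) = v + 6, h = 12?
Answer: 864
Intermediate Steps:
c(v) = 6 + v
I = 18 (I = 6 + 12 = 18)
I*(47 + X(1)) = 18*(47 + 1) = 18*48 = 864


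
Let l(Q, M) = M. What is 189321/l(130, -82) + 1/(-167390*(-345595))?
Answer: -2738014592163242/1185907514525 ≈ -2308.8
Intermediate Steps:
189321/l(130, -82) + 1/(-167390*(-345595)) = 189321/(-82) + 1/(-167390*(-345595)) = 189321*(-1/82) - 1/167390*(-1/345595) = -189321/82 + 1/57849147050 = -2738014592163242/1185907514525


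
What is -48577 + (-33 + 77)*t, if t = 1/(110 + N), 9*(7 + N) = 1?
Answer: -11269765/232 ≈ -48577.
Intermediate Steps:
N = -62/9 (N = -7 + (⅑)*1 = -7 + ⅑ = -62/9 ≈ -6.8889)
t = 9/928 (t = 1/(110 - 62/9) = 1/(928/9) = 9/928 ≈ 0.0096983)
-48577 + (-33 + 77)*t = -48577 + (-33 + 77)*(9/928) = -48577 + 44*(9/928) = -48577 + 99/232 = -11269765/232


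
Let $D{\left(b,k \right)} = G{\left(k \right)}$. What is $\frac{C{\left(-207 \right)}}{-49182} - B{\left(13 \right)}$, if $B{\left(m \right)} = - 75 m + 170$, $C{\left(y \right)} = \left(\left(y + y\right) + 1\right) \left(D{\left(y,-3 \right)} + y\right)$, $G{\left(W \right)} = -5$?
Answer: $\frac{2821711}{3513} \approx 803.22$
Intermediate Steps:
$D{\left(b,k \right)} = -5$
$C{\left(y \right)} = \left(1 + 2 y\right) \left(-5 + y\right)$ ($C{\left(y \right)} = \left(\left(y + y\right) + 1\right) \left(-5 + y\right) = \left(2 y + 1\right) \left(-5 + y\right) = \left(1 + 2 y\right) \left(-5 + y\right)$)
$B{\left(m \right)} = 170 - 75 m$
$\frac{C{\left(-207 \right)}}{-49182} - B{\left(13 \right)} = \frac{-5 - -1863 + 2 \left(-207\right)^{2}}{-49182} - \left(170 - 975\right) = \left(-5 + 1863 + 2 \cdot 42849\right) \left(- \frac{1}{49182}\right) - \left(170 - 975\right) = \left(-5 + 1863 + 85698\right) \left(- \frac{1}{49182}\right) - -805 = 87556 \left(- \frac{1}{49182}\right) + 805 = - \frac{6254}{3513} + 805 = \frac{2821711}{3513}$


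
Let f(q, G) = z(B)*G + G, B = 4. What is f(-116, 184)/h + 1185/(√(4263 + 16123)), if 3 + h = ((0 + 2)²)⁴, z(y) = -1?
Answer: 1185*√20386/20386 ≈ 8.2995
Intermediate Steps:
f(q, G) = 0 (f(q, G) = -G + G = 0)
h = 253 (h = -3 + ((0 + 2)²)⁴ = -3 + (2²)⁴ = -3 + 4⁴ = -3 + 256 = 253)
f(-116, 184)/h + 1185/(√(4263 + 16123)) = 0/253 + 1185/(√(4263 + 16123)) = 0*(1/253) + 1185/(√20386) = 0 + 1185*(√20386/20386) = 0 + 1185*√20386/20386 = 1185*√20386/20386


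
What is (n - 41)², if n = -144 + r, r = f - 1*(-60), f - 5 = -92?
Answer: 44944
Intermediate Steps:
f = -87 (f = 5 - 92 = -87)
r = -27 (r = -87 - 1*(-60) = -87 + 60 = -27)
n = -171 (n = -144 - 27 = -171)
(n - 41)² = (-171 - 41)² = (-212)² = 44944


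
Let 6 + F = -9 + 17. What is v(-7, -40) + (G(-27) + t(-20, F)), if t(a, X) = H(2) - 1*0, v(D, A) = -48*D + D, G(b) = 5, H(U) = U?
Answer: 336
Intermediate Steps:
F = 2 (F = -6 + (-9 + 17) = -6 + 8 = 2)
v(D, A) = -47*D
t(a, X) = 2 (t(a, X) = 2 - 1*0 = 2 + 0 = 2)
v(-7, -40) + (G(-27) + t(-20, F)) = -47*(-7) + (5 + 2) = 329 + 7 = 336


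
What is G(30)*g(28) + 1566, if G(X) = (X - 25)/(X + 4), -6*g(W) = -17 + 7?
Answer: 159757/102 ≈ 1566.2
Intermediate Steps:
g(W) = 5/3 (g(W) = -(-17 + 7)/6 = -1/6*(-10) = 5/3)
G(X) = (-25 + X)/(4 + X)
G(30)*g(28) + 1566 = ((-25 + 30)/(4 + 30))*(5/3) + 1566 = (5/34)*(5/3) + 1566 = 25/102 + 1566 = 159757/102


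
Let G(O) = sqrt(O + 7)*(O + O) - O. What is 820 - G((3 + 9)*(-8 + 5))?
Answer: 784 + 72*I*sqrt(29) ≈ 784.0 + 387.73*I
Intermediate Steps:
G(O) = -O + 2*O*sqrt(7 + O) (G(O) = sqrt(7 + O)*(2*O) - O = 2*O*sqrt(7 + O) - O = -O + 2*O*sqrt(7 + O))
820 - G((3 + 9)*(-8 + 5)) = 820 - (3 + 9)*(-8 + 5)*(-1 + 2*sqrt(7 + (3 + 9)*(-8 + 5))) = 820 - 12*(-3)*(-1 + 2*sqrt(7 + 12*(-3))) = 820 - (-36)*(-1 + 2*sqrt(7 - 36)) = 820 - (-36)*(-1 + 2*sqrt(-29)) = 820 - (-36)*(-1 + 2*(I*sqrt(29))) = 820 - (-36)*(-1 + 2*I*sqrt(29)) = 820 - (36 - 72*I*sqrt(29)) = 820 + (-36 + 72*I*sqrt(29)) = 784 + 72*I*sqrt(29)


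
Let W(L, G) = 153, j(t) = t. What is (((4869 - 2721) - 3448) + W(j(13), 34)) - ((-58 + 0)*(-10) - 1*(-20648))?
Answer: -22375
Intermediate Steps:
(((4869 - 2721) - 3448) + W(j(13), 34)) - ((-58 + 0)*(-10) - 1*(-20648)) = (((4869 - 2721) - 3448) + 153) - ((-58 + 0)*(-10) - 1*(-20648)) = ((2148 - 3448) + 153) - (-58*(-10) + 20648) = (-1300 + 153) - (580 + 20648) = -1147 - 1*21228 = -1147 - 21228 = -22375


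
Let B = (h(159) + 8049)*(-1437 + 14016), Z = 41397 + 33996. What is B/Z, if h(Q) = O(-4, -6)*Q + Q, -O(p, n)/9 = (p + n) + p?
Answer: 39472902/8377 ≈ 4712.1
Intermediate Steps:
O(p, n) = -18*p - 9*n (O(p, n) = -9*((p + n) + p) = -9*((n + p) + p) = -9*(n + 2*p) = -18*p - 9*n)
h(Q) = 127*Q (h(Q) = (-18*(-4) - 9*(-6))*Q + Q = (72 + 54)*Q + Q = 126*Q + Q = 127*Q)
Z = 75393
B = 355256118 (B = (127*159 + 8049)*(-1437 + 14016) = (20193 + 8049)*12579 = 28242*12579 = 355256118)
B/Z = 355256118/75393 = 355256118*(1/75393) = 39472902/8377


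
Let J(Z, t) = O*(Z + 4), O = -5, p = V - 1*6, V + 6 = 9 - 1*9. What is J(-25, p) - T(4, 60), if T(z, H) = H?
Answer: 45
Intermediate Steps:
V = -6 (V = -6 + (9 - 1*9) = -6 + (9 - 9) = -6 + 0 = -6)
p = -12 (p = -6 - 1*6 = -6 - 6 = -12)
J(Z, t) = -20 - 5*Z (J(Z, t) = -5*(Z + 4) = -5*(4 + Z) = -20 - 5*Z)
J(-25, p) - T(4, 60) = (-20 - 5*(-25)) - 1*60 = (-20 + 125) - 60 = 105 - 60 = 45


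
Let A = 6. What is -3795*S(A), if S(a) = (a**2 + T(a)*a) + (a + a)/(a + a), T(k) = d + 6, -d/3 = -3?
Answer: -481965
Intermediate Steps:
d = 9 (d = -3*(-3) = 9)
T(k) = 15 (T(k) = 9 + 6 = 15)
S(a) = 1 + a**2 + 15*a (S(a) = (a**2 + 15*a) + (a + a)/(a + a) = (a**2 + 15*a) + (2*a)/((2*a)) = (a**2 + 15*a) + (2*a)*(1/(2*a)) = (a**2 + 15*a) + 1 = 1 + a**2 + 15*a)
-3795*S(A) = -3795*(1 + 6**2 + 15*6) = -3795*(1 + 36 + 90) = -3795*127 = -481965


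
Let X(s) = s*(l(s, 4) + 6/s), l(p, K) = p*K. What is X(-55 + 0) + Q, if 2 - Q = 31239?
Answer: -19131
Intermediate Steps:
Q = -31237 (Q = 2 - 1*31239 = 2 - 31239 = -31237)
l(p, K) = K*p
X(s) = s*(4*s + 6/s)
X(-55 + 0) + Q = (6 + 4*(-55 + 0)²) - 31237 = (6 + 4*(-55)²) - 31237 = (6 + 4*3025) - 31237 = (6 + 12100) - 31237 = 12106 - 31237 = -19131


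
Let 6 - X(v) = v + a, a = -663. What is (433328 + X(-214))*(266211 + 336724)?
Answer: 261801009285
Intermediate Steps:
X(v) = 669 - v (X(v) = 6 - (v - 663) = 6 - (-663 + v) = 6 + (663 - v) = 669 - v)
(433328 + X(-214))*(266211 + 336724) = (433328 + (669 - 1*(-214)))*(266211 + 336724) = (433328 + (669 + 214))*602935 = (433328 + 883)*602935 = 434211*602935 = 261801009285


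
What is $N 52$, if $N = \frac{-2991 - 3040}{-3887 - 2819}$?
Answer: $\frac{156806}{3353} \approx 46.766$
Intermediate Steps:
$N = \frac{6031}{6706}$ ($N = - \frac{6031}{-6706} = \left(-6031\right) \left(- \frac{1}{6706}\right) = \frac{6031}{6706} \approx 0.89934$)
$N 52 = \frac{6031}{6706} \cdot 52 = \frac{156806}{3353}$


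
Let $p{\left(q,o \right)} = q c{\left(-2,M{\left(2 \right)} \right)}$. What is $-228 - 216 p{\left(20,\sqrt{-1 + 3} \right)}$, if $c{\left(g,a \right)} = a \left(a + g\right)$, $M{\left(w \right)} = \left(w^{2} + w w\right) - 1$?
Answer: $-151428$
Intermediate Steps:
$M{\left(w \right)} = -1 + 2 w^{2}$ ($M{\left(w \right)} = \left(w^{2} + w^{2}\right) - 1 = 2 w^{2} - 1 = -1 + 2 w^{2}$)
$p{\left(q,o \right)} = 35 q$ ($p{\left(q,o \right)} = q \left(-1 + 2 \cdot 2^{2}\right) \left(\left(-1 + 2 \cdot 2^{2}\right) - 2\right) = q \left(-1 + 2 \cdot 4\right) \left(\left(-1 + 2 \cdot 4\right) - 2\right) = q \left(-1 + 8\right) \left(\left(-1 + 8\right) - 2\right) = q 7 \left(7 - 2\right) = q 7 \cdot 5 = q 35 = 35 q$)
$-228 - 216 p{\left(20,\sqrt{-1 + 3} \right)} = -228 - 216 \cdot 35 \cdot 20 = -228 - 151200 = -151428$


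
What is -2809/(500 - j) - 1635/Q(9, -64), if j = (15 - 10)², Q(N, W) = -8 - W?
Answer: -933929/26600 ≈ -35.110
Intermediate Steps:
j = 25 (j = 5² = 25)
-2809/(500 - j) - 1635/Q(9, -64) = -2809/(500 - 1*25) - 1635/(-8 - 1*(-64)) = -2809/(500 - 25) - 1635/(-8 + 64) = -2809/475 - 1635/56 = -933929/26600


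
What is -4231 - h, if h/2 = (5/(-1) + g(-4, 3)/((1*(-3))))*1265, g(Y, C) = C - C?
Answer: 8419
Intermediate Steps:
g(Y, C) = 0
h = -12650 (h = 2*((5/(-1) + 0/((1*(-3))))*1265) = 2*((5*(-1) + 0/(-3))*1265) = 2*((-5 + 0*(-1/3))*1265) = 2*((-5 + 0)*1265) = 2*(-5*1265) = 2*(-6325) = -12650)
-4231 - h = -4231 - 1*(-12650) = -4231 + 12650 = 8419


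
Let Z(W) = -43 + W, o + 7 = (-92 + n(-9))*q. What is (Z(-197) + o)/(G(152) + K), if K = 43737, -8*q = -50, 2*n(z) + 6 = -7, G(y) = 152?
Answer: -6901/351112 ≈ -0.019655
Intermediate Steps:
n(z) = -13/2 (n(z) = -3 + (1/2)*(-7) = -3 - 7/2 = -13/2)
q = 25/4 (q = -1/8*(-50) = 25/4 ≈ 6.2500)
o = -4981/8 (o = -7 + (-92 - 13/2)*(25/4) = -7 - 197/2*25/4 = -7 - 4925/8 = -4981/8 ≈ -622.63)
(Z(-197) + o)/(G(152) + K) = ((-43 - 197) - 4981/8)/(152 + 43737) = (-240 - 4981/8)/43889 = -6901/8*1/43889 = -6901/351112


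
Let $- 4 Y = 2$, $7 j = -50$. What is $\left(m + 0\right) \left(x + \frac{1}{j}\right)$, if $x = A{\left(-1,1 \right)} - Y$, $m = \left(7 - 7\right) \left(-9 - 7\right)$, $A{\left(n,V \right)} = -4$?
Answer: $0$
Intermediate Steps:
$j = - \frac{50}{7}$ ($j = \frac{1}{7} \left(-50\right) = - \frac{50}{7} \approx -7.1429$)
$m = 0$ ($m = 0 \left(-16\right) = 0$)
$Y = - \frac{1}{2}$ ($Y = \left(- \frac{1}{4}\right) 2 = - \frac{1}{2} \approx -0.5$)
$x = - \frac{7}{2}$ ($x = -4 - - \frac{1}{2} = -4 + \frac{1}{2} = - \frac{7}{2} \approx -3.5$)
$\left(m + 0\right) \left(x + \frac{1}{j}\right) = \left(0 + 0\right) \left(- \frac{7}{2} + \frac{1}{- \frac{50}{7}}\right) = 0 \left(- \frac{7}{2} - \frac{7}{50}\right) = 0 \left(- \frac{91}{25}\right) = 0$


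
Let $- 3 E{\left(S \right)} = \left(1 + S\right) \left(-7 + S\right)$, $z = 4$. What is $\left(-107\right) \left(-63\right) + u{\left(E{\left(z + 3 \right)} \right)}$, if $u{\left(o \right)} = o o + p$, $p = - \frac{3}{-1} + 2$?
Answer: $6746$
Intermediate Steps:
$p = 5$ ($p = \left(-3\right) \left(-1\right) + 2 = 3 + 2 = 5$)
$E{\left(S \right)} = - \frac{\left(1 + S\right) \left(-7 + S\right)}{3}$
$u{\left(o \right)} = 5 + o^{2}$ ($u{\left(o \right)} = o o + 5 = o^{2} + 5 = 5 + o^{2}$)
$\left(-107\right) \left(-63\right) + u{\left(E{\left(z + 3 \right)} \right)} = \left(-107\right) \left(-63\right) + \left(5 + \left(\frac{7}{3} + 2 \left(4 + 3\right) - \frac{\left(4 + 3\right)^{2}}{3}\right)^{2}\right) = 6741 + \left(5 + \left(\frac{7}{3} + 2 \cdot 7 - \frac{7^{2}}{3}\right)^{2}\right) = 6741 + \left(5 + \left(\frac{7}{3} + 14 - \frac{49}{3}\right)^{2}\right) = 6741 + \left(5 + 0^{2}\right) = 6741 + \left(5 + 0\right) = 6741 + 5 = 6746$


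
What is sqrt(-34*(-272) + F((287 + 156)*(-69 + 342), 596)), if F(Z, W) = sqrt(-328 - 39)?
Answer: sqrt(9248 + I*sqrt(367)) ≈ 96.167 + 0.0996*I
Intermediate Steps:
F(Z, W) = I*sqrt(367) (F(Z, W) = sqrt(-367) = I*sqrt(367))
sqrt(-34*(-272) + F((287 + 156)*(-69 + 342), 596)) = sqrt(-34*(-272) + I*sqrt(367)) = sqrt(9248 + I*sqrt(367))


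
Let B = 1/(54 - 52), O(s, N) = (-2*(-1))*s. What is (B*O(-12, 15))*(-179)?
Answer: 2148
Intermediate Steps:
O(s, N) = 2*s
B = ½ (B = 1/2 = ½ ≈ 0.50000)
(B*O(-12, 15))*(-179) = ((2*(-12))/2)*(-179) = ((½)*(-24))*(-179) = -12*(-179) = 2148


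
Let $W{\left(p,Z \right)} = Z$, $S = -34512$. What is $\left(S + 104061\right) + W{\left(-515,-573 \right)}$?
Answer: $68976$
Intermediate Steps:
$\left(S + 104061\right) + W{\left(-515,-573 \right)} = \left(-34512 + 104061\right) - 573 = 69549 - 573 = 68976$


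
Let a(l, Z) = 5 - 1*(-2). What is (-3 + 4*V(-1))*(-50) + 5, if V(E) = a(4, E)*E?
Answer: 1555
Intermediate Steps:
a(l, Z) = 7 (a(l, Z) = 5 + 2 = 7)
V(E) = 7*E
(-3 + 4*V(-1))*(-50) + 5 = (-3 + 4*(7*(-1)))*(-50) + 5 = (-3 + 4*(-7))*(-50) + 5 = (-3 - 28)*(-50) + 5 = -31*(-50) + 5 = 1550 + 5 = 1555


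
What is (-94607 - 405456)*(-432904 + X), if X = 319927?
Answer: 56495617551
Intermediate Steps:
(-94607 - 405456)*(-432904 + X) = (-94607 - 405456)*(-432904 + 319927) = -500063*(-112977) = 56495617551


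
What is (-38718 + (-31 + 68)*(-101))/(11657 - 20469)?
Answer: 42455/8812 ≈ 4.8179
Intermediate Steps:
(-38718 + (-31 + 68)*(-101))/(11657 - 20469) = (-38718 + 37*(-101))/(-8812) = (-38718 - 3737)*(-1/8812) = -42455*(-1/8812) = 42455/8812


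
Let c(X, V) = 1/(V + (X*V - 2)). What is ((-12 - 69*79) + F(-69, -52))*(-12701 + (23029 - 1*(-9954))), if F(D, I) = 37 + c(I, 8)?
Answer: -22560287201/205 ≈ -1.1005e+8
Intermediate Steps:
c(X, V) = 1/(-2 + V + V*X) (c(X, V) = 1/(V + (V*X - 2)) = 1/(V + (-2 + V*X)) = 1/(-2 + V + V*X))
F(D, I) = 37 + 1/(6 + 8*I) (F(D, I) = 37 + 1/(-2 + 8 + 8*I) = 37 + 1/(6 + 8*I))
((-12 - 69*79) + F(-69, -52))*(-12701 + (23029 - 1*(-9954))) = ((-12 - 69*79) + (223 + 296*(-52))/(2*(3 + 4*(-52))))*(-12701 + (23029 - 1*(-9954))) = ((-12 - 5451) + (223 - 15392)/(2*(3 - 208)))*(-12701 + (23029 + 9954)) = (-5463 + (½)*(-15169)/(-205))*(-12701 + 32983) = (-5463 + (½)*(-1/205)*(-15169))*20282 = (-5463 + 15169/410)*20282 = -2224661/410*20282 = -22560287201/205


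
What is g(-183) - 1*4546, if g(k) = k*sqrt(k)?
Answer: -4546 - 183*I*sqrt(183) ≈ -4546.0 - 2475.6*I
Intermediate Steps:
g(k) = k**(3/2)
g(-183) - 1*4546 = (-183)**(3/2) - 1*4546 = -183*I*sqrt(183) - 4546 = -4546 - 183*I*sqrt(183)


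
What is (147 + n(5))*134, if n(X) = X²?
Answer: 23048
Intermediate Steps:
(147 + n(5))*134 = (147 + 5²)*134 = (147 + 25)*134 = 172*134 = 23048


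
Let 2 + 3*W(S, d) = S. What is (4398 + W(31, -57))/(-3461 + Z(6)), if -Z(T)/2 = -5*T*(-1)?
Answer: -1889/1509 ≈ -1.2518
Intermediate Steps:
Z(T) = -10*T (Z(T) = -2*(-5*T)*(-1) = -10*T)
W(S, d) = -⅔ + S/3
(4398 + W(31, -57))/(-3461 + Z(6)) = (4398 + (-⅔ + (⅓)*31))/(-3461 - 10*6) = (4398 + (-⅔ + 31/3))/(-3461 - 60) = (4398 + 29/3)/(-3521) = (13223/3)*(-1/3521) = -1889/1509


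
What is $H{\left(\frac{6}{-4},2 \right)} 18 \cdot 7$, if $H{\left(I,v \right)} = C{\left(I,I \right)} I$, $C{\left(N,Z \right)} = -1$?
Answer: $189$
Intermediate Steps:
$H{\left(I,v \right)} = - I$
$H{\left(\frac{6}{-4},2 \right)} 18 \cdot 7 = - \frac{6}{-4} \cdot 18 \cdot 7 = - \frac{6 \left(-1\right)}{4} \cdot 18 \cdot 7 = \left(-1\right) \left(- \frac{3}{2}\right) 18 \cdot 7 = \frac{3}{2} \cdot 18 \cdot 7 = 27 \cdot 7 = 189$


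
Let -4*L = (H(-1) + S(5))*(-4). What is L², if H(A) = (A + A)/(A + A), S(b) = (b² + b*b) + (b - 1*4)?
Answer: 2704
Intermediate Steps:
S(b) = -4 + b + 2*b² (S(b) = (b² + b²) + (b - 4) = 2*b² + (-4 + b) = -4 + b + 2*b²)
H(A) = 1 (H(A) = (2*A)/((2*A)) = (2*A)*(1/(2*A)) = 1)
L = 52 (L = -(1 + (-4 + 5 + 2*5²))*(-4)/4 = -(1 + (-4 + 5 + 2*25))*(-4)/4 = -(1 + (-4 + 5 + 50))*(-4)/4 = -(1 + 51)*(-4)/4 = -13*(-4) = -¼*(-208) = 52)
L² = 52² = 2704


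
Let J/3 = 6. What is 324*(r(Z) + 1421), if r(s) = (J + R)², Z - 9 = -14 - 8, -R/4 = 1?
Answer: 523908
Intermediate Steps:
R = -4 (R = -4*1 = -4)
J = 18 (J = 3*6 = 18)
Z = -13 (Z = 9 + (-14 - 8) = 9 - 22 = -13)
r(s) = 196 (r(s) = (18 - 4)² = 14² = 196)
324*(r(Z) + 1421) = 324*(196 + 1421) = 324*1617 = 523908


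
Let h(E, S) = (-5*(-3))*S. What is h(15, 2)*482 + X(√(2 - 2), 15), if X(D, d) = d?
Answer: 14475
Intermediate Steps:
h(E, S) = 15*S
h(15, 2)*482 + X(√(2 - 2), 15) = (15*2)*482 + 15 = 30*482 + 15 = 14460 + 15 = 14475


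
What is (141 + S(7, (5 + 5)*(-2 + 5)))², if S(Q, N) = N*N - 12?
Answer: 1058841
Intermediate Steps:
S(Q, N) = -12 + N² (S(Q, N) = N² - 12 = -12 + N²)
(141 + S(7, (5 + 5)*(-2 + 5)))² = (141 + (-12 + ((5 + 5)*(-2 + 5))²))² = (141 + (-12 + (10*3)²))² = (141 + (-12 + 30²))² = (141 + (-12 + 900))² = (141 + 888)² = 1029² = 1058841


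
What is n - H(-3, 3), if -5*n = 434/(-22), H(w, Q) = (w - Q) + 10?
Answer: -3/55 ≈ -0.054545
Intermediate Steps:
H(w, Q) = 10 + w - Q
n = 217/55 (n = -434/(5*(-22)) = -434*(-1)/(5*22) = -⅕*(-217/11) = 217/55 ≈ 3.9455)
n - H(-3, 3) = 217/55 - (10 - 3 - 1*3) = 217/55 - (10 - 3 - 3) = 217/55 - 1*4 = 217/55 - 4 = -3/55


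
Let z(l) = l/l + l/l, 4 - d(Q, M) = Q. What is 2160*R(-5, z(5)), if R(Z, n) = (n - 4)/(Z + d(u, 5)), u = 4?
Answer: 864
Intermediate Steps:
d(Q, M) = 4 - Q
z(l) = 2 (z(l) = 1 + 1 = 2)
R(Z, n) = (-4 + n)/Z (R(Z, n) = (n - 4)/(Z + (4 - 1*4)) = (-4 + n)/(Z + (4 - 4)) = (-4 + n)/(Z + 0) = (-4 + n)/Z)
2160*R(-5, z(5)) = 2160*((-4 + 2)/(-5)) = 2160*(-⅕*(-2)) = 2160*(⅖) = 864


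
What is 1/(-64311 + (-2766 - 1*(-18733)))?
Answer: -1/48344 ≈ -2.0685e-5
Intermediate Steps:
1/(-64311 + (-2766 - 1*(-18733))) = 1/(-64311 + (-2766 + 18733)) = 1/(-64311 + 15967) = 1/(-48344) = -1/48344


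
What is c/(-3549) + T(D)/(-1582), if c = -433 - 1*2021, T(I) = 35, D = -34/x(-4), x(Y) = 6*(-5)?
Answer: 178953/267358 ≈ 0.66934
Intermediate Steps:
x(Y) = -30
D = 17/15 (D = -34/(-30) = -34*(-1/30) = 17/15 ≈ 1.1333)
c = -2454 (c = -433 - 2021 = -2454)
c/(-3549) + T(D)/(-1582) = -2454/(-3549) + 35/(-1582) = -2454*(-1/3549) + 35*(-1/1582) = 818/1183 - 5/226 = 178953/267358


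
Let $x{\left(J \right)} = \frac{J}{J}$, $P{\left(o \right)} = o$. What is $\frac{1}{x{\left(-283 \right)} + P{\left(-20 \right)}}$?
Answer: $- \frac{1}{19} \approx -0.052632$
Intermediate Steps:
$x{\left(J \right)} = 1$
$\frac{1}{x{\left(-283 \right)} + P{\left(-20 \right)}} = \frac{1}{1 - 20} = \frac{1}{-19} = - \frac{1}{19}$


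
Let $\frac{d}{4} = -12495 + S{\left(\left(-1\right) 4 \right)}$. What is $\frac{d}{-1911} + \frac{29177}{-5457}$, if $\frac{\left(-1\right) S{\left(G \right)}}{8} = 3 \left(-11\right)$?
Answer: $\frac{70407007}{3476109} \approx 20.255$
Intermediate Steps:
$S{\left(G \right)} = 264$ ($S{\left(G \right)} = - 8 \cdot 3 \left(-11\right) = \left(-8\right) \left(-33\right) = 264$)
$d = -48924$ ($d = 4 \left(-12495 + 264\right) = 4 \left(-12231\right) = -48924$)
$\frac{d}{-1911} + \frac{29177}{-5457} = - \frac{48924}{-1911} + \frac{29177}{-5457} = \left(-48924\right) \left(- \frac{1}{1911}\right) + 29177 \left(- \frac{1}{5457}\right) = \frac{16308}{637} - \frac{29177}{5457} = \frac{70407007}{3476109}$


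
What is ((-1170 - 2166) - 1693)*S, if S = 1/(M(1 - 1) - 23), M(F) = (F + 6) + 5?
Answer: 5029/12 ≈ 419.08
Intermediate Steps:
M(F) = 11 + F (M(F) = (6 + F) + 5 = 11 + F)
S = -1/12 (S = 1/((11 + (1 - 1)) - 23) = 1/((11 + 0) - 23) = 1/(11 - 23) = 1/(-12) = -1/12 ≈ -0.083333)
((-1170 - 2166) - 1693)*S = ((-1170 - 2166) - 1693)*(-1/12) = (-3336 - 1693)*(-1/12) = -5029*(-1/12) = 5029/12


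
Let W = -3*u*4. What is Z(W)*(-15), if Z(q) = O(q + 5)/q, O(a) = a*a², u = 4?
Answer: -397535/16 ≈ -24846.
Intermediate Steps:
W = -48 (W = -3*4*4 = -12*4 = -48)
O(a) = a³
Z(q) = (5 + q)³/q (Z(q) = (q + 5)³/q = (5 + q)³/q)
Z(W)*(-15) = ((5 - 48)³/(-48))*(-15) = -1/48*(-43)³*(-15) = -1/48*(-79507)*(-15) = (79507/48)*(-15) = -397535/16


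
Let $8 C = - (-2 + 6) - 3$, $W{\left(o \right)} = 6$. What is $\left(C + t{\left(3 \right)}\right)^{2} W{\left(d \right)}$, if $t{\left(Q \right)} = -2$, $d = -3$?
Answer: $\frac{1587}{32} \approx 49.594$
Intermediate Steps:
$C = - \frac{7}{8}$ ($C = \frac{- (-2 + 6) - 3}{8} = \frac{\left(-1\right) 4 - 3}{8} = \frac{-4 - 3}{8} = \frac{1}{8} \left(-7\right) = - \frac{7}{8} \approx -0.875$)
$\left(C + t{\left(3 \right)}\right)^{2} W{\left(d \right)} = \left(- \frac{7}{8} - 2\right)^{2} \cdot 6 = \left(- \frac{23}{8}\right)^{2} \cdot 6 = \frac{529}{64} \cdot 6 = \frac{1587}{32}$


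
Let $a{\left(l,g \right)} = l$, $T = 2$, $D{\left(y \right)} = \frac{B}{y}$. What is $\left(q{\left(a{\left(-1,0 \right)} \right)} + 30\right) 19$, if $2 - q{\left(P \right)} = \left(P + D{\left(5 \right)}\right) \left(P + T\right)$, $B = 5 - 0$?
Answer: $608$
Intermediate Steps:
$B = 5$ ($B = 5 + 0 = 5$)
$D{\left(y \right)} = \frac{5}{y}$
$q{\left(P \right)} = 2 - \left(1 + P\right) \left(2 + P\right)$ ($q{\left(P \right)} = 2 - \left(P + \frac{5}{5}\right) \left(P + 2\right) = 2 - \left(P + 5 \cdot \frac{1}{5}\right) \left(2 + P\right) = 2 - \left(P + 1\right) \left(2 + P\right) = 2 - \left(1 + P\right) \left(2 + P\right)$)
$\left(q{\left(a{\left(-1,0 \right)} \right)} + 30\right) 19 = \left(- (-3 - -1) + 30\right) 19 = \left(- (-3 + 1) + 30\right) 19 = \left(\left(-1\right) \left(-2\right) + 30\right) 19 = \left(2 + 30\right) 19 = 32 \cdot 19 = 608$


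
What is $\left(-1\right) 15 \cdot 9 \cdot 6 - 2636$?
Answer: $-3446$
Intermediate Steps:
$\left(-1\right) 15 \cdot 9 \cdot 6 - 2636 = \left(-15\right) 9 \cdot 6 - 2636 = \left(-135\right) 6 - 2636 = -810 - 2636 = -3446$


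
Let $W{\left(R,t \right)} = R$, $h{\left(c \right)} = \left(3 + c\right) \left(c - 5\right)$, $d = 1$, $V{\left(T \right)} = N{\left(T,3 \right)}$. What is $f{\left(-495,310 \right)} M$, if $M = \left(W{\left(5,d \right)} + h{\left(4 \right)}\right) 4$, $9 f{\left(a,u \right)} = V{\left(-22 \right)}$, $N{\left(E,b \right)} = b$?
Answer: $- \frac{8}{3} \approx -2.6667$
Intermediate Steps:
$V{\left(T \right)} = 3$
$f{\left(a,u \right)} = \frac{1}{3}$ ($f{\left(a,u \right)} = \frac{1}{9} \cdot 3 = \frac{1}{3}$)
$h{\left(c \right)} = \left(-5 + c\right) \left(3 + c\right)$ ($h{\left(c \right)} = \left(3 + c\right) \left(-5 + c\right) = \left(-5 + c\right) \left(3 + c\right)$)
$M = -8$ ($M = \left(5 - \left(23 - 16\right)\right) 4 = \left(5 - 7\right) 4 = \left(-2\right) 4 = -8$)
$f{\left(-495,310 \right)} M = \frac{1}{3} \left(-8\right) = - \frac{8}{3}$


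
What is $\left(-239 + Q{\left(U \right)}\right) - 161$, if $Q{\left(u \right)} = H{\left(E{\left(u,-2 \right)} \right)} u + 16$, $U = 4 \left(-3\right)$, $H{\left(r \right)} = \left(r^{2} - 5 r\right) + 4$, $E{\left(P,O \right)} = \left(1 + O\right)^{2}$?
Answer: $-384$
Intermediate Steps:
$H{\left(r \right)} = 4 + r^{2} - 5 r$
$U = -12$
$Q{\left(u \right)} = 16$ ($Q{\left(u \right)} = \left(4 + \left(\left(1 - 2\right)^{2}\right)^{2} - 5 \left(1 - 2\right)^{2}\right) u + 16 = \left(4 + \left(\left(-1\right)^{2}\right)^{2} - 5 \left(-1\right)^{2}\right) u + 16 = \left(4 + 1^{2} - 5\right) u + 16 = \left(4 + 1 - 5\right) u + 16 = 0 u + 16 = 0 + 16 = 16$)
$\left(-239 + Q{\left(U \right)}\right) - 161 = \left(-239 + 16\right) - 161 = -223 - 161 = -384$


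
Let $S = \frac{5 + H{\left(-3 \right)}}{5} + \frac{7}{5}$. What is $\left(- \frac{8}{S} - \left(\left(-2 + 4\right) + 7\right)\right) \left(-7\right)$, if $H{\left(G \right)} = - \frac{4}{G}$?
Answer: $84$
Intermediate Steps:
$S = \frac{8}{3}$ ($S = \frac{5 - \frac{4}{-3}}{5} + \frac{7}{5} = \left(5 - - \frac{4}{3}\right) \frac{1}{5} + 7 \cdot \frac{1}{5} = \left(5 + \frac{4}{3}\right) \frac{1}{5} + \frac{7}{5} = \frac{19}{3} \cdot \frac{1}{5} + \frac{7}{5} = \frac{19}{15} + \frac{7}{5} = \frac{8}{3} \approx 2.6667$)
$\left(- \frac{8}{S} - \left(\left(-2 + 4\right) + 7\right)\right) \left(-7\right) = \left(- \frac{8}{\frac{8}{3}} - \left(\left(-2 + 4\right) + 7\right)\right) \left(-7\right) = \left(\left(-8\right) \frac{3}{8} - \left(2 + 7\right)\right) \left(-7\right) = \left(-3 - 9\right) \left(-7\right) = \left(-12\right) \left(-7\right) = 84$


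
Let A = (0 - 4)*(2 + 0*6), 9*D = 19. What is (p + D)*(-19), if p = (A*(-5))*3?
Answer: -20881/9 ≈ -2320.1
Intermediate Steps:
D = 19/9 (D = (1/9)*19 = 19/9 ≈ 2.1111)
A = -8 (A = -4*(2 + 0) = -4*2 = -8)
p = 120 (p = -8*(-5)*3 = 40*3 = 120)
(p + D)*(-19) = (120 + 19/9)*(-19) = (1099/9)*(-19) = -20881/9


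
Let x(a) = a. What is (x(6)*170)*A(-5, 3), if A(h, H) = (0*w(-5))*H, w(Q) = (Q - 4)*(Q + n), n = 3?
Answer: 0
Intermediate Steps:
w(Q) = (-4 + Q)*(3 + Q) (w(Q) = (Q - 4)*(Q + 3) = (-4 + Q)*(3 + Q))
A(h, H) = 0 (A(h, H) = (0*(-12 + (-5)² - 1*(-5)))*H = (0*(-12 + 25 + 5))*H = (0*18)*H = 0*H = 0)
(x(6)*170)*A(-5, 3) = (6*170)*0 = 1020*0 = 0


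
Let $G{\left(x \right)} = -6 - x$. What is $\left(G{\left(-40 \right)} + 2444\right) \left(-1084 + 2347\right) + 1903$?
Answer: $3131617$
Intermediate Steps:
$\left(G{\left(-40 \right)} + 2444\right) \left(-1084 + 2347\right) + 1903 = \left(\left(-6 - -40\right) + 2444\right) \left(-1084 + 2347\right) + 1903 = \left(\left(-6 + 40\right) + 2444\right) 1263 + 1903 = \left(34 + 2444\right) 1263 + 1903 = 2478 \cdot 1263 + 1903 = 3129714 + 1903 = 3131617$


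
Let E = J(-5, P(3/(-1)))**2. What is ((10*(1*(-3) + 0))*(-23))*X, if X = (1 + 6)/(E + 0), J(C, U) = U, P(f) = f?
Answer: 1610/3 ≈ 536.67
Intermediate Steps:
E = 9 (E = (3/(-1))**2 = (3*(-1))**2 = (-3)**2 = 9)
X = 7/9 (X = (1 + 6)/(9 + 0) = 7/9 ≈ 0.77778)
((10*(1*(-3) + 0))*(-23))*X = ((10*(1*(-3) + 0))*(-23))*(7/9) = ((10*(-3 + 0))*(-23))*(7/9) = ((10*(-3))*(-23))*(7/9) = -30*(-23)*(7/9) = 690*(7/9) = 1610/3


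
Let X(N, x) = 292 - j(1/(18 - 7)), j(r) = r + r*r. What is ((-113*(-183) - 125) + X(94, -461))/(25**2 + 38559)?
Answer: 1261177/2370632 ≈ 0.53200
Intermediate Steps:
j(r) = r + r**2
X(N, x) = 35320/121 (X(N, x) = 292 - (1 + 1/(18 - 7))/(18 - 7) = 292 - (1 + 1/11)/11 = 292 - 12/(11*11) = 292 - 1*12/121 = 292 - 12/121 = 35320/121)
((-113*(-183) - 125) + X(94, -461))/(25**2 + 38559) = ((-113*(-183) - 125) + 35320/121)/(25**2 + 38559) = ((20679 - 125) + 35320/121)/(625 + 38559) = (20554 + 35320/121)/39184 = (2522354/121)*(1/39184) = 1261177/2370632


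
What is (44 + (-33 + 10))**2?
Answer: 441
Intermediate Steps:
(44 + (-33 + 10))**2 = (44 - 23)**2 = 21**2 = 441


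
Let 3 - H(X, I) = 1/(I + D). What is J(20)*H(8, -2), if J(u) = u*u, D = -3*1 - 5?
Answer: 1240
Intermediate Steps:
D = -8 (D = -3 - 5 = -8)
J(u) = u**2
H(X, I) = 3 - 1/(-8 + I) (H(X, I) = 3 - 1/(I - 8) = 3 - 1/(-8 + I))
J(20)*H(8, -2) = 20**2*((-25 + 3*(-2))/(-8 - 2)) = 400*((-25 - 6)/(-10)) = 400*(-1/10*(-31)) = 400*(31/10) = 1240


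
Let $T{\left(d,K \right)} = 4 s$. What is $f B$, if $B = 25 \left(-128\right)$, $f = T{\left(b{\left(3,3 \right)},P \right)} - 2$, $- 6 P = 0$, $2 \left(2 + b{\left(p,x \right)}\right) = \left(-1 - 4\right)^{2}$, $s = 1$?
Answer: $-6400$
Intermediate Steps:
$b{\left(p,x \right)} = \frac{21}{2}$ ($b{\left(p,x \right)} = -2 + \frac{\left(-1 - 4\right)^{2}}{2} = -2 + \frac{\left(-5\right)^{2}}{2} = -2 + \frac{1}{2} \cdot 25 = -2 + \frac{25}{2} = \frac{21}{2}$)
$P = 0$ ($P = \left(- \frac{1}{6}\right) 0 = 0$)
$T{\left(d,K \right)} = 4$ ($T{\left(d,K \right)} = 4 \cdot 1 = 4$)
$f = 2$ ($f = 4 - 2 = 2$)
$B = -3200$
$f B = 2 \left(-3200\right) = -6400$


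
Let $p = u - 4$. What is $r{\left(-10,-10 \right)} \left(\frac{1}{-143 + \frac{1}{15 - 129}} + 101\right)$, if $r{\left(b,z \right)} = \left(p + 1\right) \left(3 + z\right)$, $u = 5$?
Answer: $- \frac{3292978}{2329} \approx -1413.9$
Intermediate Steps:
$p = 1$ ($p = 5 - 4 = 1$)
$r{\left(b,z \right)} = 6 + 2 z$ ($r{\left(b,z \right)} = \left(1 + 1\right) \left(3 + z\right) = 2 \left(3 + z\right) = 6 + 2 z$)
$r{\left(-10,-10 \right)} \left(\frac{1}{-143 + \frac{1}{15 - 129}} + 101\right) = \left(6 + 2 \left(-10\right)\right) \left(\frac{1}{-143 + \frac{1}{15 - 129}} + 101\right) = \left(6 - 20\right) \left(\frac{1}{-143 + \frac{1}{-114}} + 101\right) = - 14 \left(\frac{1}{-143 - \frac{1}{114}} + 101\right) = - 14 \left(\frac{1}{- \frac{16303}{114}} + 101\right) = - 14 \left(- \frac{114}{16303} + 101\right) = \left(-14\right) \frac{1646489}{16303} = - \frac{3292978}{2329}$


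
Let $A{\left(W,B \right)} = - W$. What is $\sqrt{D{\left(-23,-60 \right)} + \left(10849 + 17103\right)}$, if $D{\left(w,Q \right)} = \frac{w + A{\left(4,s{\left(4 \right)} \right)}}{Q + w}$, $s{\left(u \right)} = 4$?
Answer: $\frac{\sqrt{192563569}}{83} \approx 167.19$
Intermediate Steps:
$D{\left(w,Q \right)} = \frac{-4 + w}{Q + w}$ ($D{\left(w,Q \right)} = \frac{w - 4}{Q + w} = \frac{-4 + w}{Q + w}$)
$\sqrt{D{\left(-23,-60 \right)} + \left(10849 + 17103\right)} = \sqrt{\frac{-4 - 23}{-60 - 23} + \left(10849 + 17103\right)} = \sqrt{\frac{1}{-83} \left(-27\right) + 27952} = \sqrt{\left(- \frac{1}{83}\right) \left(-27\right) + 27952} = \sqrt{\frac{27}{83} + 27952} = \sqrt{\frac{2320043}{83}} = \frac{\sqrt{192563569}}{83}$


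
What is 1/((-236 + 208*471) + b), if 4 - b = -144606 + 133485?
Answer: 1/108857 ≈ 9.1864e-6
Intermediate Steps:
b = 11125 (b = 4 - (-144606 + 133485) = 4 - 1*(-11121) = 4 + 11121 = 11125)
1/((-236 + 208*471) + b) = 1/((-236 + 208*471) + 11125) = 1/((-236 + 97968) + 11125) = 1/(97732 + 11125) = 1/108857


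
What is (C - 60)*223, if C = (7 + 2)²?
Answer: 4683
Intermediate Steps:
C = 81 (C = 9² = 81)
(C - 60)*223 = (81 - 60)*223 = 21*223 = 4683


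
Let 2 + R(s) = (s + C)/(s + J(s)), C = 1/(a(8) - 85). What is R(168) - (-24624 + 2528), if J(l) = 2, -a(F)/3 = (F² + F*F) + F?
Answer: 1851780963/83810 ≈ 22095.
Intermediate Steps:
a(F) = -6*F² - 3*F (a(F) = -3*((F² + F*F) + F) = -3*((F² + F²) + F) = -3*(2*F² + F) = -3*(F + 2*F²) = -6*F² - 3*F)
C = -1/493 (C = 1/(-3*8*(1 + 2*8) - 85) = 1/(-3*8*(1 + 16) - 85) = 1/(-3*8*17 - 85) = 1/(-408 - 85) = 1/(-493) = -1/493 ≈ -0.0020284)
R(s) = -2 + (-1/493 + s)/(2 + s) (R(s) = -2 + (s - 1/493)/(s + 2) = -2 + (-1/493 + s)/(2 + s))
R(168) - (-24624 + 2528) = (-1973/493 - 1*168)/(2 + 168) - (-24624 + 2528) = (-1973/493 - 168)/170 - 1*(-22096) = (1/170)*(-84797/493) + 22096 = -84797/83810 + 22096 = 1851780963/83810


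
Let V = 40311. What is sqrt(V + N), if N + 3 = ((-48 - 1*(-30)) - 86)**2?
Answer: 2*sqrt(12781) ≈ 226.11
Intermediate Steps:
N = 10813 (N = -3 + ((-48 - 1*(-30)) - 86)**2 = -3 + ((-48 + 30) - 86)**2 = -3 + (-18 - 86)**2 = -3 + (-104)**2 = -3 + 10816 = 10813)
sqrt(V + N) = sqrt(40311 + 10813) = sqrt(51124) = 2*sqrt(12781)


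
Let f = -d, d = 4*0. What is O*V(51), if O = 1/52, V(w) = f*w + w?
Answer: 51/52 ≈ 0.98077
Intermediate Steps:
d = 0
f = 0 (f = -1*0 = 0)
V(w) = w (V(w) = 0*w + w = 0 + w = w)
O = 1/52 ≈ 0.019231
O*V(51) = (1/52)*51 = 51/52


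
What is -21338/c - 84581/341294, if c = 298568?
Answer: -8133927845/25474866748 ≈ -0.31929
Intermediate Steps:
-21338/c - 84581/341294 = -21338/298568 - 84581/341294 = -21338*1/298568 - 84581*1/341294 = -10669/149284 - 84581/341294 = -8133927845/25474866748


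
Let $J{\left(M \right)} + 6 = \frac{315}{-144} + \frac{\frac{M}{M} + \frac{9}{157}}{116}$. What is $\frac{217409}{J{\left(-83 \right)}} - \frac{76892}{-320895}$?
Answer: $- \frac{1694076165431924}{63727500735} \approx -26583.0$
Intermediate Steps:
$J{\left(M \right)} = - \frac{595779}{72848}$ ($J{\left(M \right)} = -6 + \left(\frac{315}{-144} + \frac{\frac{M}{M} + \frac{9}{157}}{116}\right) = -6 + \left(315 \left(- \frac{1}{144}\right) + \left(1 + 9 \cdot \frac{1}{157}\right) \frac{1}{116}\right) = -6 - \left(\frac{35}{16} - \left(1 + \frac{9}{157}\right) \frac{1}{116}\right) = -6 + \left(- \frac{35}{16} + \frac{166}{157} \cdot \frac{1}{116}\right) = -6 + \left(- \frac{35}{16} + \frac{83}{9106}\right) = -6 - \frac{158691}{72848} = - \frac{595779}{72848}$)
$\frac{217409}{J{\left(-83 \right)}} - \frac{76892}{-320895} = \frac{217409}{- \frac{595779}{72848}} - \frac{76892}{-320895} = 217409 \left(- \frac{72848}{595779}\right) - - \frac{76892}{320895} = - \frac{15837810832}{595779} + \frac{76892}{320895} = - \frac{1694076165431924}{63727500735}$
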